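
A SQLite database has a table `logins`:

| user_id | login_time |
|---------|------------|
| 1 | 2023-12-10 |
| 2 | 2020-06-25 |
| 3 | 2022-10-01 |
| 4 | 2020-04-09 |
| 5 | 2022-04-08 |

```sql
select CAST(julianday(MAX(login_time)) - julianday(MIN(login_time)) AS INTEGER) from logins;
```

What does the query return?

1340

MIN = 2020-04-09, MAX = 2023-12-10.
21 days remain in April 2020 after the 9th (30 − 9).
Full months from May 2020 through November 2023 contribute their day counts.
Then 10 days into December 2023.
Total: 21 + 31 + 30 + 31 + 31 + 30 + 31 + 30 + 31 + 31 + 28 + 31 + 30 + 31 + 30 + 31 + 31 + 30 + 31 + 30 + 31 + 31 + 28 + 31 + 30 + 31 + 30 + 31 + 31 + 30 + 31 + 30 + 31 + 31 + 28 + 31 + 30 + 31 + 30 + 31 + 31 + 30 + 31 + 30 + 10 = 1340.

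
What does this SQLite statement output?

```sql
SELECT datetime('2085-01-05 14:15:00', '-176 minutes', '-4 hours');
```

2085-01-05 07:19:00

176 minutes = 2h 56m; -176 minutes from 2085-01-05 14:15:00 is 2085-01-05 11:19:00.
-4 hours from 2085-01-05 11:19:00 is 2085-01-05 07:19:00.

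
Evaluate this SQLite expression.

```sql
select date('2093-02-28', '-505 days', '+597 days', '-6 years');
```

Applying '-505 days' to 2093-02-28: counting 505 days back gives 2091-10-12.
Applying '+597 days' to 2091-10-12: counting 597 days forward gives 2093-05-31.
Adding -6 years to 2093-05-31 gives 2087-05-31.

2087-05-31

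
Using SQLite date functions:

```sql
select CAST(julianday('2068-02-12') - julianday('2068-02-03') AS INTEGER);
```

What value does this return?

9

Both dates are in February 2068: 12 − 3 = 9.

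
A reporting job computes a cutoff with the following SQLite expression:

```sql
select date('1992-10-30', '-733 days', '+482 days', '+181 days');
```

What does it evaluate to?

1992-08-21

Applying '-733 days' to 1992-10-30: counting 733 days back gives 1990-10-28.
Applying '+482 days' to 1990-10-28: counting 482 days forward gives 1992-02-22.
Applying '+181 days' to 1992-02-22: counting 181 days forward gives 1992-08-21.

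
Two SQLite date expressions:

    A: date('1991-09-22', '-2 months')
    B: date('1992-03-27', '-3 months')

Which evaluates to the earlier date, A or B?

A

A = 1991-07-22.
B = 1991-12-27.
A is earlier.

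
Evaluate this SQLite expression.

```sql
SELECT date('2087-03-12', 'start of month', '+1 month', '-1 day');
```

2087-03-31

`start of month` rewinds 2087-03-12 to 2087-03-01.
Adding +1 month to 2087-03-01 gives 2087-04-01.
Going back 1 day from 2087-04-01 reaches 2087-03-31 (last day of March, 31 days).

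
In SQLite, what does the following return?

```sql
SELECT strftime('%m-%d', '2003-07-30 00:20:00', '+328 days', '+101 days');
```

First apply '+328 days', '+101 days': 2003-07-30 00:20:00 → 2004-10-01 00:20:00.
`%m-%d` extracts the month-day: 10-01.

10-01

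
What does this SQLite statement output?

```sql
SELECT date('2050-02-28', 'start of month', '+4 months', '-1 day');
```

2050-05-31

`start of month` rewinds 2050-02-28 to 2050-02-01.
Adding +4 months to 2050-02-01 gives 2050-06-01.
Going back 1 day from 2050-06-01 reaches 2050-05-31 (last day of May, 31 days).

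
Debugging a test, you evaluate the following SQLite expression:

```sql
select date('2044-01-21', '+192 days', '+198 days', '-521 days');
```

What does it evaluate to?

Applying '+192 days' to 2044-01-21: counting 192 days forward gives 2044-07-31.
Applying '+198 days' to 2044-07-31: counting 198 days forward gives 2045-02-14.
Applying '-521 days' to 2045-02-14: counting 521 days back gives 2043-09-12.

2043-09-12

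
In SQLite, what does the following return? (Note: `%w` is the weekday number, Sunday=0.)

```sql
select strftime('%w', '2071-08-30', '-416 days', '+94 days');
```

First apply '-416 days', '+94 days': 2071-08-30 → 2070-10-12.
2070-10-12 is a Sunday; with Sunday=0 that is 0.

0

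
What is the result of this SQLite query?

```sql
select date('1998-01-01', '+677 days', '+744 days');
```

Applying '+677 days' to 1998-01-01: counting 677 days forward gives 1999-11-09.
Applying '+744 days' to 1999-11-09: counting 744 days forward gives 2001-11-22.

2001-11-22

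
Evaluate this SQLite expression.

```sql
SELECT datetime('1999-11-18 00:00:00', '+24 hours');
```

+24 hours from 1999-11-18 00:00:00 is 1999-11-19 00:00:00 (crosses midnight).

1999-11-19 00:00:00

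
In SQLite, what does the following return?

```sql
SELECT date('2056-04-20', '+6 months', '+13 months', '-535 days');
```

Adding +6 months to 2056-04-20 gives 2056-10-20.
Adding +13 months to 2056-10-20 gives 2057-11-20.
Applying '-535 days' to 2057-11-20: counting 535 days back gives 2056-06-03.

2056-06-03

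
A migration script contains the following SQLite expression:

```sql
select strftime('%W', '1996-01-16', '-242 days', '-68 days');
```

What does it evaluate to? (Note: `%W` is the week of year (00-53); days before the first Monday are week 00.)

10

First apply '-242 days', '-68 days': 1996-01-16 → 1995-03-12.
1995-03-12 is a Sunday. SQLite's %W counts Mondays since the year started; the result is 10.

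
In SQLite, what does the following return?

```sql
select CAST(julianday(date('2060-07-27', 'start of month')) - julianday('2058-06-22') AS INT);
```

740

`start of month` rewinds 2060-07-27 to 2060-07-01.
8 days remain in June 2058 after the 22nd (30 − 22).
Full months from July 2058 through June 2060 contribute their day counts.
Then 1 day into July 2060.
Total: 8 + 31 + 31 + 30 + 31 + 30 + 31 + 31 + 28 + 31 + 30 + 31 + 30 + 31 + 31 + 30 + 31 + 30 + 31 + 31 + 29 + 31 + 30 + 31 + 30 + 1 = 740.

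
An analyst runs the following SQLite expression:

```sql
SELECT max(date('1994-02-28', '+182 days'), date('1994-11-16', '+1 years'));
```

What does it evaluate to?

date('1994-02-28', '+182 days') → 1994-08-29.
date('1994-11-16', '+1 years') → 1995-11-16.
Later of the two is 1995-11-16.

1995-11-16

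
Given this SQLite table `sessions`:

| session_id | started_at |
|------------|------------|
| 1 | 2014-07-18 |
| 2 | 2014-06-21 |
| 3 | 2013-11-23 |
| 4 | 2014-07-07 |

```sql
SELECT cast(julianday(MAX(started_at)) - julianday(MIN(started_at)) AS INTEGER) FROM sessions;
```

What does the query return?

237

MIN = 2013-11-23, MAX = 2014-07-18.
7 days remain in November 2013 after the 23rd (30 − 23).
Full months from December 2013 through June 2014 contribute their day counts.
Then 18 days into July 2014.
Total: 7 + 31 + 31 + 28 + 31 + 30 + 31 + 30 + 18 = 237.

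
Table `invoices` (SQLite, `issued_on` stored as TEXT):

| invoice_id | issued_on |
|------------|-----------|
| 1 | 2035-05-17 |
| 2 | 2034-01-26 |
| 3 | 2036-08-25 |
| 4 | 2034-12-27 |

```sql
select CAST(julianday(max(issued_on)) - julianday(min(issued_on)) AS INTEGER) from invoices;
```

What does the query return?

MIN = 2034-01-26, MAX = 2036-08-25.
5 days remain in January 2034 after the 26th (31 − 26).
Full months from February 2034 through July 2036 contribute their day counts.
Then 25 days into August 2036.
Total: 5 + 28 + 31 + 30 + 31 + 30 + 31 + 31 + 30 + 31 + 30 + 31 + 31 + 28 + 31 + 30 + 31 + 30 + 31 + 31 + 30 + 31 + 30 + 31 + 31 + 29 + 31 + 30 + 31 + 30 + 31 + 25 = 942.

942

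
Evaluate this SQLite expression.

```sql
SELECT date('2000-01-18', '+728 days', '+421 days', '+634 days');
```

Applying '+728 days' to 2000-01-18: counting 728 days forward gives 2002-01-15.
Applying '+421 days' to 2002-01-15: counting 421 days forward gives 2003-03-12.
Applying '+634 days' to 2003-03-12: counting 634 days forward gives 2004-12-05.

2004-12-05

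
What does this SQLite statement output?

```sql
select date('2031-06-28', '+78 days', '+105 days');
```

Applying '+78 days' to 2031-06-28: counting 78 days forward gives 2031-09-14.
Applying '+105 days' to 2031-09-14: counting 105 days forward gives 2031-12-28.

2031-12-28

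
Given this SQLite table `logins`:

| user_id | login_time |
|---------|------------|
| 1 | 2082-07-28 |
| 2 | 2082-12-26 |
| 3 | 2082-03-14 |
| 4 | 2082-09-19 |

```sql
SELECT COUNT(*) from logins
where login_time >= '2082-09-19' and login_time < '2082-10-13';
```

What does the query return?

1

Rows in [2082-09-19, 2082-10-13): 2082-09-19 → 1 row.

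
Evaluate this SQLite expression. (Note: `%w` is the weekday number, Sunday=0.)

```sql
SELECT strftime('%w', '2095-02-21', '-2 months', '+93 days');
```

4

First apply '-2 months', '+93 days': 2095-02-21 → 2095-03-24.
2095-03-24 is a Thursday; with Sunday=0 that is 4.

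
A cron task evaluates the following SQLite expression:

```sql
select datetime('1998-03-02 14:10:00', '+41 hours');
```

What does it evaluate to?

+41 hours from 1998-03-02 14:10:00 is 1998-03-04 07:10:00 (crosses midnight).

1998-03-04 07:10:00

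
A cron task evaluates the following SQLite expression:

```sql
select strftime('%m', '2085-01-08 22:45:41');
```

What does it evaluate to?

`%m` extracts the 2-digit month (01-12): 01.

01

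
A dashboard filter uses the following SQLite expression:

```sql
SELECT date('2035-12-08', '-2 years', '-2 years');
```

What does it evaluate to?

2031-12-08

Adding -2 years to 2035-12-08 gives 2033-12-08.
Adding -2 years to 2033-12-08 gives 2031-12-08.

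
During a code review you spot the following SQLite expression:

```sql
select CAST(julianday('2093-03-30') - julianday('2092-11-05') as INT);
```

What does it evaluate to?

145

25 days remain in November 2092 after the 5th (30 − 5).
December 2092: 31 days.
January 2093: 31 days.
February 2093: 28 days.
Then 30 days into March 2093.
Total: 25 + 31 + 31 + 28 + 30 = 145.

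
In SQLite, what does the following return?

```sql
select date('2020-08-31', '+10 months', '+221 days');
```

Adding +10 months to 2020-08-31 targets 2021-06-31. June 2021 has only 30 days, so SQLite normalizes the 1-day overflow forward to 2021-07-01.
Applying '+221 days' to 2021-07-01: counting 221 days forward gives 2022-02-07.

2022-02-07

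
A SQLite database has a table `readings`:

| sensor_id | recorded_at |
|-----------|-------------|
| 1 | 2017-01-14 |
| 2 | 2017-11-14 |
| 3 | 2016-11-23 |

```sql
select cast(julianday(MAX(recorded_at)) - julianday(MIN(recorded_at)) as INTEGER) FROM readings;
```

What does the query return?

MIN = 2016-11-23, MAX = 2017-11-14.
7 days remain in November 2016 after the 23rd (30 − 23).
Full months from December 2016 through October 2017 contribute their day counts.
Then 14 days into November 2017.
Total: 7 + 31 + 31 + 28 + 31 + 30 + 31 + 30 + 31 + 31 + 30 + 31 + 14 = 356.

356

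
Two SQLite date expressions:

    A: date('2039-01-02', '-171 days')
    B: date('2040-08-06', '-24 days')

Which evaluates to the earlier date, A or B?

A = 2038-07-15.
B = 2040-07-13.
A is earlier.

A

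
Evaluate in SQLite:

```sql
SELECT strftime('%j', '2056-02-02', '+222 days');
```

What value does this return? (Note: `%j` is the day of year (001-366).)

First apply '+222 days': 2056-02-02 → 2056-09-11.
Day-of-year for 2056-09-11: days since 2056-01-01 inclusive = 255, zero-padded to 255.

255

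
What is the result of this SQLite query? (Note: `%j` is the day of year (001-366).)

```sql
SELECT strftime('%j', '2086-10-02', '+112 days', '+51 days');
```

073

First apply '+112 days', '+51 days': 2086-10-02 → 2087-03-14.
Day-of-year for 2087-03-14: days since 2087-01-01 inclusive = 73, zero-padded to 073.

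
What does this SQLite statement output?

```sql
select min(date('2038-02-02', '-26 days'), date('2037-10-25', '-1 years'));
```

2036-10-25

date('2038-02-02', '-26 days') → 2038-01-07.
date('2037-10-25', '-1 years') → 2036-10-25.
Earlier of the two is 2036-10-25.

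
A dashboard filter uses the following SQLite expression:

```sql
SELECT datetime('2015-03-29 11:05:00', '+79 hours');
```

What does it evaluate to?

+79 hours from 2015-03-29 11:05:00 is 2015-04-01 18:05:00 (crosses midnight).

2015-04-01 18:05:00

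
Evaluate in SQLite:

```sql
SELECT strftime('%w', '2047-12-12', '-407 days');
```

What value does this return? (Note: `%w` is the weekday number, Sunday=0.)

3

First apply '-407 days': 2047-12-12 → 2046-10-31.
2046-10-31 is a Wednesday; with Sunday=0 that is 3.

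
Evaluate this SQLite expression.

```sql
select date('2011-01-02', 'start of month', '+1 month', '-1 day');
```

`start of month` rewinds 2011-01-02 to 2011-01-01.
Adding +1 month to 2011-01-01 gives 2011-02-01.
Going back 1 day from 2011-02-01 reaches 2011-01-31 (last day of January, 31 days).

2011-01-31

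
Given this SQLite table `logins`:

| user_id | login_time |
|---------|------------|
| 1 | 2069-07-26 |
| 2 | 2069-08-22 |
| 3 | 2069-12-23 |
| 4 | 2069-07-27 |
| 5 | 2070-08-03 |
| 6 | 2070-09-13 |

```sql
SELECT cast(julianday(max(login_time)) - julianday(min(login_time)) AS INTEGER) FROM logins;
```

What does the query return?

MIN = 2069-07-26, MAX = 2070-09-13.
5 days remain in July 2069 after the 26th (31 − 26).
Full months from August 2069 through August 2070 contribute their day counts.
Then 13 days into September 2070.
Total: 5 + 31 + 30 + 31 + 30 + 31 + 31 + 28 + 31 + 30 + 31 + 30 + 31 + 31 + 13 = 414.

414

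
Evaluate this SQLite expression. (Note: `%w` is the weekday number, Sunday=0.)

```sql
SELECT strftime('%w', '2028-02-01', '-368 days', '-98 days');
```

First apply '-368 days', '-98 days': 2028-02-01 → 2026-10-23.
2026-10-23 is a Friday; with Sunday=0 that is 5.

5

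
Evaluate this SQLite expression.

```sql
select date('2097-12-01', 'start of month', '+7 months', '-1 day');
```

2098-06-30

`start of month` rewinds 2097-12-01 to 2097-12-01.
Adding +7 months to 2097-12-01 gives 2098-07-01.
Going back 1 day from 2098-07-01 reaches 2098-06-30 (last day of June, 30 days).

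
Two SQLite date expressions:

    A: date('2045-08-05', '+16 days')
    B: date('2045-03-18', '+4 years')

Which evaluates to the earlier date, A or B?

A = 2045-08-21.
B = 2049-03-18.
A is earlier.

A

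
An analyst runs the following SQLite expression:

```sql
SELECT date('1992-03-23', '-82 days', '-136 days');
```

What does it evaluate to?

Applying '-82 days' to 1992-03-23: counting 82 days back gives 1992-01-01.
Applying '-136 days' to 1992-01-01: counting 136 days back gives 1991-08-18.

1991-08-18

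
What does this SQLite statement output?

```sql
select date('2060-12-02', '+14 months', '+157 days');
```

2062-07-09

Adding +14 months to 2060-12-02 gives 2062-02-02.
Applying '+157 days' to 2062-02-02: counting 157 days forward gives 2062-07-09.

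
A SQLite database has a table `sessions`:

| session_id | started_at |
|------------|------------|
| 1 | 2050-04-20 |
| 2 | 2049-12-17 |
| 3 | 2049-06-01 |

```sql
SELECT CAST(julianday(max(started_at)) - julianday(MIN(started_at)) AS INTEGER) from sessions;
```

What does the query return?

323

MIN = 2049-06-01, MAX = 2050-04-20.
29 days remain in June 2049 after the 1st (30 − 1).
Full months from July 2049 through March 2050 contribute their day counts.
Then 20 days into April 2050.
Total: 29 + 31 + 31 + 30 + 31 + 30 + 31 + 31 + 28 + 31 + 20 = 323.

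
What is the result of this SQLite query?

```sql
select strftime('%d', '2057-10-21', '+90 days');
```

First apply '+90 days': 2057-10-21 → 2058-01-19.
`%d` extracts the 2-digit day of month: 19.

19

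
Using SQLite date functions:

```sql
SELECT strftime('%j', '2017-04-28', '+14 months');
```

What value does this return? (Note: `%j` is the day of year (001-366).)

First apply '+14 months': 2017-04-28 → 2018-06-28.
Day-of-year for 2018-06-28: days since 2018-01-01 inclusive = 179, zero-padded to 179.

179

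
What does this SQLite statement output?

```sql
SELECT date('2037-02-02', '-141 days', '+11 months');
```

2037-08-14

Applying '-141 days' to 2037-02-02: counting 141 days back gives 2036-09-14.
Adding +11 months to 2036-09-14 gives 2037-08-14.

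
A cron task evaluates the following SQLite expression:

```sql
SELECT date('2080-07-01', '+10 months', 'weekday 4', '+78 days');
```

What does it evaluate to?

Adding +10 months to 2080-07-01 gives 2081-05-01.
`weekday 4` advances to the next Thursday; 2081-05-01 is already a Thursday, so it stays at 2081-05-01.
Applying '+78 days' to 2081-05-01: counting 78 days forward gives 2081-07-18.

2081-07-18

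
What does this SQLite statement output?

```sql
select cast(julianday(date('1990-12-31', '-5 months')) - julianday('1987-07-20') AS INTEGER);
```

1107

Adding -5 months to 1990-12-31 gives 1990-07-31.
11 days remain in July 1987 after the 20th (31 − 20).
Full months from August 1987 through June 1990 contribute their day counts.
Then 31 days into July 1990.
Total: 11 + 31 + 30 + 31 + 30 + 31 + 31 + 29 + 31 + 30 + 31 + 30 + 31 + 31 + 30 + 31 + 30 + 31 + 31 + 28 + 31 + 30 + 31 + 30 + 31 + 31 + 30 + 31 + 30 + 31 + 31 + 28 + 31 + 30 + 31 + 30 + 31 = 1107.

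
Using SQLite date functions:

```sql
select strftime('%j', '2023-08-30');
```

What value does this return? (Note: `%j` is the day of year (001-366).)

242

Day-of-year for 2023-08-30: days since 2023-01-01 inclusive = 242, zero-padded to 242.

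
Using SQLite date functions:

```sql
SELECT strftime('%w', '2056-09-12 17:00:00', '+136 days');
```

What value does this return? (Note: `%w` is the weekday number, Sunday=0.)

First apply '+136 days': 2056-09-12 17:00:00 → 2057-01-26 17:00:00.
2057-01-26 is a Friday; with Sunday=0 that is 5.

5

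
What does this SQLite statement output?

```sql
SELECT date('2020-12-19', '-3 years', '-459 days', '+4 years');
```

Adding -3 years to 2020-12-19 gives 2017-12-19.
Applying '-459 days' to 2017-12-19: counting 459 days back gives 2016-09-16.
Adding +4 years to 2016-09-16 gives 2020-09-16.

2020-09-16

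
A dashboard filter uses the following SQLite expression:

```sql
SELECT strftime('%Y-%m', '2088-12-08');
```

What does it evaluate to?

2088-12

`%Y-%m` extracts the year-month: 2088-12.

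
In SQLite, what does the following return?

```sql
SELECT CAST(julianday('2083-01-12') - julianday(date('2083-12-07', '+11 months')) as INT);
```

Adding +11 months to 2083-12-07 gives 2084-11-07.
19 days remain in January 2083 after the 12th (31 − 12).
Full months from February 2083 through October 2084 contribute their day counts.
Then 7 days into November 2084.
Total: 19 + 28 + 31 + 30 + 31 + 30 + 31 + 31 + 30 + 31 + 30 + 31 + 31 + 29 + 31 + 30 + 31 + 30 + 31 + 31 + 30 + 31 + 7 = 665.
The subtraction is earlier − later, so the result is −665 → -665.

-665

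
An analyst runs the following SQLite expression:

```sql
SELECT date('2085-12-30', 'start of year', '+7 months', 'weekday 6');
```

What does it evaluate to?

2085-08-04

`start of year` rewinds 2085-12-30 to 2085-01-01.
Adding +7 months to 2085-01-01 gives 2085-08-01.
`weekday 6` advances to the next Saturday; 2085-08-01 is a Wednesday, so it moves forward to 2085-08-04.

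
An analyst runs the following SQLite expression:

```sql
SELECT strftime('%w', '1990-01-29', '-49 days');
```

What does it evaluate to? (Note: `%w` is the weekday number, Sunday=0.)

First apply '-49 days': 1990-01-29 → 1989-12-11.
1989-12-11 is a Monday; with Sunday=0 that is 1.

1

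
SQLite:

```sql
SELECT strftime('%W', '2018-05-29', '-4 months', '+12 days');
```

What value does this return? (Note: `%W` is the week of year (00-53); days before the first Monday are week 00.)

06

First apply '-4 months', '+12 days': 2018-05-29 → 2018-02-10.
2018-02-10 is a Saturday. SQLite's %W counts Mondays since the year started; the result is 06.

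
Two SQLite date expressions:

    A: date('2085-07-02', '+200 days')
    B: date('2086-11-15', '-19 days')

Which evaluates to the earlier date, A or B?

A

A = 2086-01-18.
B = 2086-10-27.
A is earlier.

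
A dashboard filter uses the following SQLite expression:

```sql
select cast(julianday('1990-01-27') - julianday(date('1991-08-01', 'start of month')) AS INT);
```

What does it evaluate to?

-551

`start of month` rewinds 1991-08-01 to 1991-08-01.
4 days remain in January 1990 after the 27th (31 − 27).
Full months from February 1990 through July 1991 contribute their day counts.
Then 1 day into August 1991.
Total: 4 + 28 + 31 + 30 + 31 + 30 + 31 + 31 + 30 + 31 + 30 + 31 + 31 + 28 + 31 + 30 + 31 + 30 + 31 + 1 = 551.
The subtraction is earlier − later, so the result is −551 → -551.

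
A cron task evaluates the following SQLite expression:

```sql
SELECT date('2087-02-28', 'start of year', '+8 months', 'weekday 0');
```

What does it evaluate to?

2087-09-07

`start of year` rewinds 2087-02-28 to 2087-01-01.
Adding +8 months to 2087-01-01 gives 2087-09-01.
`weekday 0` advances to the next Sunday; 2087-09-01 is a Monday, so it moves forward to 2087-09-07.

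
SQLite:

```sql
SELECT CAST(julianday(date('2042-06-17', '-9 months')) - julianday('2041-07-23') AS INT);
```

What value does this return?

Adding -9 months to 2042-06-17 gives 2041-09-17.
8 days remain in July 2041 after the 23rd (31 − 23).
August 2041: 31 days.
Then 17 days into September 2041.
Total: 8 + 31 + 17 = 56.

56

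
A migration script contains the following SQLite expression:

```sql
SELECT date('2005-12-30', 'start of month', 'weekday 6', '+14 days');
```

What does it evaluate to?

`start of month` rewinds 2005-12-30 to 2005-12-01.
`weekday 6` advances to the next Saturday; 2005-12-01 is a Thursday, so it moves forward to 2005-12-03.
Advancing 14 more days within December lands on 2005-12-17.

2005-12-17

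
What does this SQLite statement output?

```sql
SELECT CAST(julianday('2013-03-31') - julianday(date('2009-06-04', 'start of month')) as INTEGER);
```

1399

`start of month` rewinds 2009-06-04 to 2009-06-01.
29 days remain in June 2009 after the 1st (30 − 1).
Full months from July 2009 through February 2013 contribute their day counts.
Then 31 days into March 2013.
Total: 29 + 31 + 31 + 30 + 31 + 30 + 31 + 31 + 28 + 31 + 30 + 31 + 30 + 31 + 31 + 30 + 31 + 30 + 31 + 31 + 28 + 31 + 30 + 31 + 30 + 31 + 31 + 30 + 31 + 30 + 31 + 31 + 29 + 31 + 30 + 31 + 30 + 31 + 31 + 30 + 31 + 30 + 31 + 31 + 28 + 31 = 1399.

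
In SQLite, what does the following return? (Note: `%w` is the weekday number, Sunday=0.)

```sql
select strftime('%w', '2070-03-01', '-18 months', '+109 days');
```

3

First apply '-18 months', '+109 days': 2070-03-01 → 2068-12-19.
2068-12-19 is a Wednesday; with Sunday=0 that is 3.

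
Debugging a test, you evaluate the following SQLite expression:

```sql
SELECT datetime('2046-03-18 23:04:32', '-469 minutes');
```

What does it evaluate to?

2046-03-18 15:15:32

469 minutes = 7h 49m; -469 minutes from 2046-03-18 23:04:32 is 2046-03-18 15:15:32.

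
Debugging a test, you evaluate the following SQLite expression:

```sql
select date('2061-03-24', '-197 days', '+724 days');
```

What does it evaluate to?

Applying '-197 days' to 2061-03-24: counting 197 days back gives 2060-09-08.
Applying '+724 days' to 2060-09-08: counting 724 days forward gives 2062-09-02.

2062-09-02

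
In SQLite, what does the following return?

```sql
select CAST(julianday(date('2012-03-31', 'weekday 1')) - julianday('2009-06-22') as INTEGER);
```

`weekday 1` advances to the next Monday; 2012-03-31 is a Saturday, so it moves forward to 2012-04-02.
8 days remain in June 2009 after the 22nd (30 − 22).
Full months from July 2009 through March 2012 contribute their day counts.
Then 2 days into April 2012.
Total: 8 + 31 + 31 + 30 + 31 + 30 + 31 + 31 + 28 + 31 + 30 + 31 + 30 + 31 + 31 + 30 + 31 + 30 + 31 + 31 + 28 + 31 + 30 + 31 + 30 + 31 + 31 + 30 + 31 + 30 + 31 + 31 + 29 + 31 + 2 = 1015.

1015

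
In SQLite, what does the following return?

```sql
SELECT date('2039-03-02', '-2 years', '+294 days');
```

2037-12-21

Adding -2 years to 2039-03-02 gives 2037-03-02.
Applying '+294 days' to 2037-03-02: counting 294 days forward gives 2037-12-21.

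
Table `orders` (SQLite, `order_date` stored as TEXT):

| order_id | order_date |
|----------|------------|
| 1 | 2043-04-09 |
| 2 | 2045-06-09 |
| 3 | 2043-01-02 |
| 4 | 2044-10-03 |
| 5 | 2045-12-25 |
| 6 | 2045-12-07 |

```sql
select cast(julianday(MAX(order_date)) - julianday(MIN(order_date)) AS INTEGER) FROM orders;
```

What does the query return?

1088

MIN = 2043-01-02, MAX = 2045-12-25.
29 days remain in January 2043 after the 2nd (31 − 2).
Full months from February 2043 through November 2045 contribute their day counts.
Then 25 days into December 2045.
Total: 29 + 28 + 31 + 30 + 31 + 30 + 31 + 31 + 30 + 31 + 30 + 31 + 31 + 29 + 31 + 30 + 31 + 30 + 31 + 31 + 30 + 31 + 30 + 31 + 31 + 28 + 31 + 30 + 31 + 30 + 31 + 31 + 30 + 31 + 30 + 25 = 1088.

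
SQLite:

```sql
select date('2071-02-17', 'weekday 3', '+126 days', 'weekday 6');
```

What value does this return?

`weekday 3` advances to the next Wednesday; 2071-02-17 is a Tuesday, so it moves forward to 2071-02-18.
Applying '+126 days' to 2071-02-18: counting 126 days forward gives 2071-06-24.
`weekday 6` advances to the next Saturday; 2071-06-24 is a Wednesday, so it moves forward to 2071-06-27.

2071-06-27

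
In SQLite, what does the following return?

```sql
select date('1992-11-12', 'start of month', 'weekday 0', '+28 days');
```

1992-11-29

`start of month` rewinds 1992-11-12 to 1992-11-01.
`weekday 0` advances to the next Sunday; 1992-11-01 is already a Sunday, so it stays at 1992-11-01.
Advancing 28 more days within November lands on 1992-11-29.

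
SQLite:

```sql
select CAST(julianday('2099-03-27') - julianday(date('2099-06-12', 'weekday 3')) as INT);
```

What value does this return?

`weekday 3` advances to the next Wednesday; 2099-06-12 is a Friday, so it moves forward to 2099-06-17.
4 days remain in March 2099 after the 27th (31 − 27).
April 2099: 30 days.
May 2099: 31 days.
Then 17 days into June 2099.
Total: 4 + 30 + 31 + 17 = 82.
The subtraction is earlier − later, so the result is −82 → -82.

-82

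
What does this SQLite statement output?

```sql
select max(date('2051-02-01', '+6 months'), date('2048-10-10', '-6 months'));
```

2051-08-01

date('2051-02-01', '+6 months') → 2051-08-01.
date('2048-10-10', '-6 months') → 2048-04-10.
Later of the two is 2051-08-01.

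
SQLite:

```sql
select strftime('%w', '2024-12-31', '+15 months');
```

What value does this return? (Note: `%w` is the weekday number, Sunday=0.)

2

First apply '+15 months': 2024-12-31 → 2026-03-31.
2026-03-31 is a Tuesday; with Sunday=0 that is 2.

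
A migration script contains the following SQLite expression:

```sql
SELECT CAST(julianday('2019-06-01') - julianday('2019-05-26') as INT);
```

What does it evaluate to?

6

5 days remain in May 2019 after the 26th (31 − 26).
Then 1 day into June 2019.
Total: 5 + 1 = 6.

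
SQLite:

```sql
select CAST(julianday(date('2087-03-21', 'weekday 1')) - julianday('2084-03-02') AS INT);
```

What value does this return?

1117

`weekday 1` advances to the next Monday; 2087-03-21 is a Friday, so it moves forward to 2087-03-24.
29 days remain in March 2084 after the 2nd (31 − 2).
Full months from April 2084 through February 2087 contribute their day counts.
Then 24 days into March 2087.
Total: 29 + 30 + 31 + 30 + 31 + 31 + 30 + 31 + 30 + 31 + 31 + 28 + 31 + 30 + 31 + 30 + 31 + 31 + 30 + 31 + 30 + 31 + 31 + 28 + 31 + 30 + 31 + 30 + 31 + 31 + 30 + 31 + 30 + 31 + 31 + 28 + 24 = 1117.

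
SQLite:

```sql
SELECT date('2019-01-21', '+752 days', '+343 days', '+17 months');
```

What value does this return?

2023-06-20

Applying '+752 days' to 2019-01-21: counting 752 days forward gives 2021-02-11.
Applying '+343 days' to 2021-02-11: counting 343 days forward gives 2022-01-20.
Adding +17 months to 2022-01-20 gives 2023-06-20.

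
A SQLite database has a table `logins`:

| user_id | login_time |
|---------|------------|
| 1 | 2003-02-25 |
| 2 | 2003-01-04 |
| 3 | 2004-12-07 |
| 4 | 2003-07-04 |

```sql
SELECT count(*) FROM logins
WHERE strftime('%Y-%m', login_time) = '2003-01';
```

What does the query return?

1

Rows with year-month 2003-01: 2003-01-04 → 1.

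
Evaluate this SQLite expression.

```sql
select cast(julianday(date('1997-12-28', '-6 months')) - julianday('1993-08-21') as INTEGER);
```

Adding -6 months to 1997-12-28 gives 1997-06-28.
10 days remain in August 1993 after the 21st (31 − 21).
Full months from September 1993 through May 1997 contribute their day counts.
Then 28 days into June 1997.
Total: 10 + 30 + 31 + 30 + 31 + 31 + 28 + 31 + 30 + 31 + 30 + 31 + 31 + 30 + 31 + 30 + 31 + 31 + 28 + 31 + 30 + 31 + 30 + 31 + 31 + 30 + 31 + 30 + 31 + 31 + 29 + 31 + 30 + 31 + 30 + 31 + 31 + 30 + 31 + 30 + 31 + 31 + 28 + 31 + 30 + 31 + 28 = 1407.

1407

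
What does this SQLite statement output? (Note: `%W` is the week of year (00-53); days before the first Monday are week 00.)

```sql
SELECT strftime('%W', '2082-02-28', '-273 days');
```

First apply '-273 days': 2082-02-28 → 2081-05-31.
2081-05-31 is a Saturday. SQLite's %W counts Mondays since the year started; the result is 21.

21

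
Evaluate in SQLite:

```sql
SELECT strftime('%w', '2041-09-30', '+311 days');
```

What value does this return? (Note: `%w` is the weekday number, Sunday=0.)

4

First apply '+311 days': 2041-09-30 → 2042-08-07.
2042-08-07 is a Thursday; with Sunday=0 that is 4.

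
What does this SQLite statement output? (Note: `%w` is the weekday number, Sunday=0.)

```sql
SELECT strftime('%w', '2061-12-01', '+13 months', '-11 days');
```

First apply '+13 months', '-11 days': 2061-12-01 → 2062-12-21.
2062-12-21 is a Thursday; with Sunday=0 that is 4.

4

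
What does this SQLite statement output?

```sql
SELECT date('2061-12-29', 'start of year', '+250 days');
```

`start of year` rewinds 2061-12-29 to 2061-01-01.
Applying '+250 days' to 2061-01-01: counting 250 days forward gives 2061-09-08.

2061-09-08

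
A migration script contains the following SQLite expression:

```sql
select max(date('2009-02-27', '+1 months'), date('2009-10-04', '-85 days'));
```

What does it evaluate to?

date('2009-02-27', '+1 months') → 2009-03-27.
date('2009-10-04', '-85 days') → 2009-07-11.
Later of the two is 2009-07-11.

2009-07-11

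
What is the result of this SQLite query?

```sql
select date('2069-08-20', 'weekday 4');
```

`weekday 4` advances to the next Thursday; 2069-08-20 is a Tuesday, so it moves forward to 2069-08-22.

2069-08-22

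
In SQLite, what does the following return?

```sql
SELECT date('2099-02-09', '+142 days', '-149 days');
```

Applying '+142 days' to 2099-02-09: counting 142 days forward gives 2099-07-01.
Applying '-149 days' to 2099-07-01: counting 149 days back gives 2099-02-02.

2099-02-02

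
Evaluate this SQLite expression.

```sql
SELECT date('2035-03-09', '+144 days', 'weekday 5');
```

Applying '+144 days' to 2035-03-09: counting 144 days forward gives 2035-07-31.
`weekday 5` advances to the next Friday; 2035-07-31 is a Tuesday, so it moves forward to 2035-08-03.

2035-08-03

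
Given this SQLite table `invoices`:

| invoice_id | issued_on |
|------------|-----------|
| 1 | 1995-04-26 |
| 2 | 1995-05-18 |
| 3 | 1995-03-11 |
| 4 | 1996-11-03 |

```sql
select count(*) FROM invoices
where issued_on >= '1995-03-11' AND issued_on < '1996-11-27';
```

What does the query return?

4

Rows in [1995-03-11, 1996-11-27): 1995-04-26, 1995-05-18, 1995-03-11, 1996-11-03 → 4 rows.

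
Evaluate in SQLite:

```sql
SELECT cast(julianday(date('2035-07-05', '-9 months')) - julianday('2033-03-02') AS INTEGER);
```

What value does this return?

Adding -9 months to 2035-07-05 gives 2034-10-05.
29 days remain in March 2033 after the 2nd (31 − 2).
Full months from April 2033 through September 2034 contribute their day counts.
Then 5 days into October 2034.
Total: 29 + 30 + 31 + 30 + 31 + 31 + 30 + 31 + 30 + 31 + 31 + 28 + 31 + 30 + 31 + 30 + 31 + 31 + 30 + 5 = 582.

582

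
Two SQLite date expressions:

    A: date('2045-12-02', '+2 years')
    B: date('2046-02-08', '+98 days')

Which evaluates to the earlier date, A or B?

A = 2047-12-02.
B = 2046-05-17.
B is earlier.

B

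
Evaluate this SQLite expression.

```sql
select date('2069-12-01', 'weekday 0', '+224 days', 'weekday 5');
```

2070-07-18

`weekday 0` advances to the next Sunday; 2069-12-01 is already a Sunday, so it stays at 2069-12-01.
Applying '+224 days' to 2069-12-01: counting 224 days forward gives 2070-07-13.
`weekday 5` advances to the next Friday; 2070-07-13 is a Sunday, so it moves forward to 2070-07-18.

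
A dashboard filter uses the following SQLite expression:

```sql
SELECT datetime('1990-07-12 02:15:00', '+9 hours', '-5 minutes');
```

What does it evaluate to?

+9 hours from 1990-07-12 02:15:00 is 1990-07-12 11:15:00.
-5 minutes from 1990-07-12 11:15:00 is 1990-07-12 11:10:00.

1990-07-12 11:10:00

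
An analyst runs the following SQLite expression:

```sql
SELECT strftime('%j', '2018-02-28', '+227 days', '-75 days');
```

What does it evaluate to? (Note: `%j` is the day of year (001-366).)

211

First apply '+227 days', '-75 days': 2018-02-28 → 2018-07-30.
Day-of-year for 2018-07-30: days since 2018-01-01 inclusive = 211, zero-padded to 211.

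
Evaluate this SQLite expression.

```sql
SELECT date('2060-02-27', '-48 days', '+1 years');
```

2061-01-10

Applying '-48 days' to 2060-02-27: counting 48 days back gives 2060-01-10.
Adding +1 year to 2060-01-10 gives 2061-01-10.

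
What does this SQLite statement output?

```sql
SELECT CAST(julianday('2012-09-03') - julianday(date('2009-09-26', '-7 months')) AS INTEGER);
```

Adding -7 months to 2009-09-26 gives 2009-02-26.
2 days remain in February 2009 after the 26th (28 − 26).
Full months from March 2009 through August 2012 contribute their day counts.
Then 3 days into September 2012.
Total: 2 + 31 + 30 + 31 + 30 + 31 + 31 + 30 + 31 + 30 + 31 + 31 + 28 + 31 + 30 + 31 + 30 + 31 + 31 + 30 + 31 + 30 + 31 + 31 + 28 + 31 + 30 + 31 + 30 + 31 + 31 + 30 + 31 + 30 + 31 + 31 + 29 + 31 + 30 + 31 + 30 + 31 + 31 + 3 = 1285.

1285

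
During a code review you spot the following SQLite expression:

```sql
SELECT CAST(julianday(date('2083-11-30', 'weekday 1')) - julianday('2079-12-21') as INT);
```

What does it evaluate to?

`weekday 1` advances to the next Monday; 2083-11-30 is a Tuesday, so it moves forward to 2083-12-06.
10 days remain in December 2079 after the 21st (31 − 21).
Full months from January 2080 through November 2083 contribute their day counts.
Then 6 days into December 2083.
Total: 10 + 31 + 29 + 31 + 30 + 31 + 30 + 31 + 31 + 30 + 31 + 30 + 31 + 31 + 28 + 31 + 30 + 31 + 30 + 31 + 31 + 30 + 31 + 30 + 31 + 31 + 28 + 31 + 30 + 31 + 30 + 31 + 31 + 30 + 31 + 30 + 31 + 31 + 28 + 31 + 30 + 31 + 30 + 31 + 31 + 30 + 31 + 30 + 6 = 1446.

1446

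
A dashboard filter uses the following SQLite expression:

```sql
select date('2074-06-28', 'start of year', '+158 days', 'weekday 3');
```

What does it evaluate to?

2074-06-13

`start of year` rewinds 2074-06-28 to 2074-01-01.
Applying '+158 days' to 2074-01-01: counting 158 days forward gives 2074-06-08.
`weekday 3` advances to the next Wednesday; 2074-06-08 is a Friday, so it moves forward to 2074-06-13.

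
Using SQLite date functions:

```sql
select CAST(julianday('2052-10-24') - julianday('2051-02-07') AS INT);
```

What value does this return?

625

21 days remain in February 2051 after the 7th (28 − 7).
Full months from March 2051 through September 2052 contribute their day counts.
Then 24 days into October 2052.
Total: 21 + 31 + 30 + 31 + 30 + 31 + 31 + 30 + 31 + 30 + 31 + 31 + 29 + 31 + 30 + 31 + 30 + 31 + 31 + 30 + 24 = 625.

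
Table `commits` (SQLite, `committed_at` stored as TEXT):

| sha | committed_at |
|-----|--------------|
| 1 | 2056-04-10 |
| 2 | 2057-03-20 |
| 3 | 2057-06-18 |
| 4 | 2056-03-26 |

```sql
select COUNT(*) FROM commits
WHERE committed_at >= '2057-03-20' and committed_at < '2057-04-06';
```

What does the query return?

Rows in [2057-03-20, 2057-04-06): 2057-03-20 → 1 row.

1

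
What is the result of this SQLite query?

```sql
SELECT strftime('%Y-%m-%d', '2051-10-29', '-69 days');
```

First apply '-69 days': 2051-10-29 → 2051-08-21.
`%Y-%m-%d` extracts the ISO date: 2051-08-21.

2051-08-21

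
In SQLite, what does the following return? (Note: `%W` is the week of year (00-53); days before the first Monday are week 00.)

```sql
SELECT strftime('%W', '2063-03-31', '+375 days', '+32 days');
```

18

First apply '+375 days', '+32 days': 2063-03-31 → 2064-05-11.
2064-05-11 is a Sunday. SQLite's %W counts Mondays since the year started; the result is 18.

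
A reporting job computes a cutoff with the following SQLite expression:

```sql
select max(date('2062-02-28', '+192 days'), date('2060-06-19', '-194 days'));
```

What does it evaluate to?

2062-09-08

date('2062-02-28', '+192 days') → 2062-09-08.
date('2060-06-19', '-194 days') → 2059-12-08.
Later of the two is 2062-09-08.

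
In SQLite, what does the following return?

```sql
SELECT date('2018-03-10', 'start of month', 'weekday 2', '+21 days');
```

`start of month` rewinds 2018-03-10 to 2018-03-01.
`weekday 2` advances to the next Tuesday; 2018-03-01 is a Thursday, so it moves forward to 2018-03-06.
Advancing 21 more days within March lands on 2018-03-27.

2018-03-27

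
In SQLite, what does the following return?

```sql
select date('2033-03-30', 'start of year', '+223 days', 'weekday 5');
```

2033-08-12

`start of year` rewinds 2033-03-30 to 2033-01-01.
Applying '+223 days' to 2033-01-01: counting 223 days forward gives 2033-08-12.
`weekday 5` advances to the next Friday; 2033-08-12 is already a Friday, so it stays at 2033-08-12.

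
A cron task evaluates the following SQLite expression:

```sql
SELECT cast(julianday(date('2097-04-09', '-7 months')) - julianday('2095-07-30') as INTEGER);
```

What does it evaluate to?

Adding -7 months to 2097-04-09 gives 2096-09-09.
1 day remains in July 2095 after the 30th (31 − 30).
Full months from August 2095 through August 2096 contribute their day counts.
Then 9 days into September 2096.
Total: 1 + 31 + 30 + 31 + 30 + 31 + 31 + 29 + 31 + 30 + 31 + 30 + 31 + 31 + 9 = 407.

407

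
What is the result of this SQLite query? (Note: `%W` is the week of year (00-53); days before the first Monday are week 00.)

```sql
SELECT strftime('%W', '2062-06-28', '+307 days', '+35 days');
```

23

First apply '+307 days', '+35 days': 2062-06-28 → 2063-06-05.
2063-06-05 is a Tuesday. SQLite's %W counts Mondays since the year started; the result is 23.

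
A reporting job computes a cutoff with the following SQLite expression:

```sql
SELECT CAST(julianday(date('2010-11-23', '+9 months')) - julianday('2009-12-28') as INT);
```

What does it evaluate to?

603

Adding +9 months to 2010-11-23 gives 2011-08-23.
3 days remain in December 2009 after the 28th (31 − 28).
Full months from January 2010 through July 2011 contribute their day counts.
Then 23 days into August 2011.
Total: 3 + 31 + 28 + 31 + 30 + 31 + 30 + 31 + 31 + 30 + 31 + 30 + 31 + 31 + 28 + 31 + 30 + 31 + 30 + 31 + 23 = 603.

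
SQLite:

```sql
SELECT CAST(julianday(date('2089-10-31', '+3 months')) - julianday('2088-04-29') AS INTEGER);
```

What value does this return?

642

Adding +3 months to 2089-10-31 gives 2090-01-31.
1 day remains in April 2088 after the 29th (30 − 29).
Full months from May 2088 through December 2089 contribute their day counts.
Then 31 days into January 2090.
Total: 1 + 31 + 30 + 31 + 31 + 30 + 31 + 30 + 31 + 31 + 28 + 31 + 30 + 31 + 30 + 31 + 31 + 30 + 31 + 30 + 31 + 31 = 642.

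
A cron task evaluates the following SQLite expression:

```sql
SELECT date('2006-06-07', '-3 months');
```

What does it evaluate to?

Adding -3 months to 2006-06-07 gives 2006-03-07.

2006-03-07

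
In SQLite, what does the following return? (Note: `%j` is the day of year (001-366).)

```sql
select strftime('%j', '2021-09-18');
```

Day-of-year for 2021-09-18: days since 2021-01-01 inclusive = 261, zero-padded to 261.

261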